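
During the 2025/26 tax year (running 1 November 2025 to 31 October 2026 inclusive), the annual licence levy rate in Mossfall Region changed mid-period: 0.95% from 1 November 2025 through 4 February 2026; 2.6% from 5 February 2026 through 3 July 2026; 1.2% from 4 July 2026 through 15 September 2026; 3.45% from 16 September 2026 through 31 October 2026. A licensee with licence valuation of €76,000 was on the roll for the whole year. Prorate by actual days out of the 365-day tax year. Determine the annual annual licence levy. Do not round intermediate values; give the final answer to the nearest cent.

€1,511.88

1 November 2025 – 4 February 2026: 96 days at 0.95% → €76,000 × 0.95% × 96/365 = €189.8959
5 February – 3 July 2026: 149 days at 2.6% → €76,000 × 2.6% × 149/365 = €806.6411
4 July – 15 September 2026: 74 days at 1.2% → €76,000 × 1.2% × 74/365 = €184.8986
16 September – 31 October 2026: 46 days at 3.45% → €76,000 × 3.45% × 46/365 = €330.4438
Total = €1,511.8795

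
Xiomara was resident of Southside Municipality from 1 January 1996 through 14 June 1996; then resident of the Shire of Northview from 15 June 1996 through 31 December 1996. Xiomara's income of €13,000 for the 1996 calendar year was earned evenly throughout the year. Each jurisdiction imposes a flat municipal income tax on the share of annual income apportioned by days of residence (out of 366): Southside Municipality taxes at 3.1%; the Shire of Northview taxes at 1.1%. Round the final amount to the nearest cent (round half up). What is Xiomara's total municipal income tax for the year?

Southside Municipality, 1 January – 14 June 1996: 166 days → €13,000 × 3.1% × 166/366 = €182.7814
The Shire of Northview, 15 June – 31 December 1996: 200 days → €13,000 × 1.1% × 200/366 = €78.1421
Total = €260.9235

€260.92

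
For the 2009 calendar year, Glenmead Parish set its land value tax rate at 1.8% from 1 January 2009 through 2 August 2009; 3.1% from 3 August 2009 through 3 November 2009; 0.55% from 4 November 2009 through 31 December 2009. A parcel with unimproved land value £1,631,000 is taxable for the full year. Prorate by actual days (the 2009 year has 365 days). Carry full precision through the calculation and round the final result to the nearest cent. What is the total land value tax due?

1 January – 2 August 2009: 214 days at 1.8% → £1,631,000 × 1.8% × 214/365 = £17,212.6356
3 August – 3 November 2009: 93 days at 3.1% → £1,631,000 × 3.1% × 93/365 = £12,882.6658
4 November – 31 December 2009: 58 days at 0.55% → £1,631,000 × 0.55% × 58/365 = £1,425.4493
Total = £31,520.7507

£31,520.75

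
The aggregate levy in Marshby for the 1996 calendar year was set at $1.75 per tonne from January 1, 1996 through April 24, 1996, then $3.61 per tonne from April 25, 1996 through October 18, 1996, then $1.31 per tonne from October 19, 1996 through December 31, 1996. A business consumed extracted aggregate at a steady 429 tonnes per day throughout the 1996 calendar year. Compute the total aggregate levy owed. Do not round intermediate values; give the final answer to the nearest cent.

January 1 – April 24, 1996: 115 days × 429 tonnes/day = 49,335 tonnes at $1.75/tonne → $86,336.25
April 25 – October 18, 1996: 177 days × 429 tonnes/day = 75,933 tonnes at $3.61/tonne → $274,118.13
October 19 – December 31, 1996: 74 days × 429 tonnes/day = 31,746 tonnes at $1.31/tonne → $41,587.26

$402,041.64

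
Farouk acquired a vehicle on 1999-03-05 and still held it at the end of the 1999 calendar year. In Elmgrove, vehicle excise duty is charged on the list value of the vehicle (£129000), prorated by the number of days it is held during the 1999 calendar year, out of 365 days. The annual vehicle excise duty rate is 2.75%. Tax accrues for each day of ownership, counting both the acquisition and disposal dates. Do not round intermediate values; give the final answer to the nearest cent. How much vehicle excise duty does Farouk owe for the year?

Days held (1999-03-05 to 1999-12-31): 302 out of 365
Tax = £129000 × 2.75% × 302/365 = £2935.1918

£2935.19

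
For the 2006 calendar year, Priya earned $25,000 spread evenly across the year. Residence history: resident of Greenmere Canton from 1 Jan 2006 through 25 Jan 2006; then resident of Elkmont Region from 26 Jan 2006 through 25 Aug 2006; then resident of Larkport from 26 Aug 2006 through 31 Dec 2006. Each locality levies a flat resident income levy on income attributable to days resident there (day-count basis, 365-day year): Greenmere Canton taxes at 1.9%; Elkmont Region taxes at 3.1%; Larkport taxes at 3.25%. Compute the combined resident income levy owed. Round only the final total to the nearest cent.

$767.60

Greenmere Canton, 1 Jan – 25 Jan 2006: 25 days → $25,000 × 1.9% × 25/365 = $32.5342
Elkmont Region, 26 Jan – 25 Aug 2006: 212 days → $25,000 × 3.1% × 212/365 = $450.1370
Larkport, 26 Aug – 31 Dec 2006: 128 days → $25,000 × 3.25% × 128/365 = $284.9315
Total = $767.6027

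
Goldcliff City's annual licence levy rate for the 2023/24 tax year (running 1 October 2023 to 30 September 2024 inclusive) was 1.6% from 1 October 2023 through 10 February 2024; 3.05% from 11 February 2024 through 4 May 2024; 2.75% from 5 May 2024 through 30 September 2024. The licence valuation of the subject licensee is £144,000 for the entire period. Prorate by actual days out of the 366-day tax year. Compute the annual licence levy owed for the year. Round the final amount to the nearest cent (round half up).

1 October 2023 – 10 February 2024: 133 days at 1.6% → £144,000 × 1.6% × 133/366 = £837.2459
11 February – 4 May 2024: 84 days at 3.05% → £144,000 × 3.05% × 84/366 = £1,008.0000
5 May – 30 September 2024: 149 days at 2.75% → £144,000 × 2.75% × 149/366 = £1,612.1311
Total = £3,457.3770

£3,457.38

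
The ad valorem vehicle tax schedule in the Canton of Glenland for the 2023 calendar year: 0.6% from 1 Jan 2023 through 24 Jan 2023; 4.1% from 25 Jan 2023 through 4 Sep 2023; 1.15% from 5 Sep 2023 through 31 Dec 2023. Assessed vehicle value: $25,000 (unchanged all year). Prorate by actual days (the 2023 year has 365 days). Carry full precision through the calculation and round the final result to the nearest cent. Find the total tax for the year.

$729.04

1 Jan – 24 Jan 2023: 24 days at 0.6% → $25,000 × 0.6% × 24/365 = $9.8630
25 Jan – 4 Sep 2023: 223 days at 4.1% → $25,000 × 4.1% × 223/365 = $626.2329
5 Sep – 31 Dec 2023: 118 days at 1.15% → $25,000 × 1.15% × 118/365 = $92.9452
Total = $729.0411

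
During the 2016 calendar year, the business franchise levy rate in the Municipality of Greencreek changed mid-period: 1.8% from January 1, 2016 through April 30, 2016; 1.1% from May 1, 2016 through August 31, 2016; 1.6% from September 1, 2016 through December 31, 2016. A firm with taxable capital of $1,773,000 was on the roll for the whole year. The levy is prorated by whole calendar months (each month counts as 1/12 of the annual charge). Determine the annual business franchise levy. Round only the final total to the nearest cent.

$26,595.00

January 1 – April 30, 2016: 4 months at 1.8% → $1,773,000 × 1.8% × 4/12 = $10,638.0000
May 1 – August 31, 2016: 4 months at 1.1% → $1,773,000 × 1.1% × 4/12 = $6,501.0000
September 1 – December 31, 2016: 4 months at 1.6% → $1,773,000 × 1.6% × 4/12 = $9,456.0000
Total = $26,595.0000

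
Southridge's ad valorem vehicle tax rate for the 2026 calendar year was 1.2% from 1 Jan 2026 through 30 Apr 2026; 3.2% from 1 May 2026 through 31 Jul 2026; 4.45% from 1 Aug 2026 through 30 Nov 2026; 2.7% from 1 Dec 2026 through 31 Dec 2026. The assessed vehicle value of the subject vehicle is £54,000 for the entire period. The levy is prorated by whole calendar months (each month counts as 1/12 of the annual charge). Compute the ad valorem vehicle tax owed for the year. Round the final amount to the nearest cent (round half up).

1 Jan – 30 Apr 2026: 4 months at 1.2% → £54,000 × 1.2% × 4/12 = £216.0000
1 May – 31 Jul 2026: 3 months at 3.2% → £54,000 × 3.2% × 3/12 = £432.0000
1 Aug – 30 Nov 2026: 4 months at 4.45% → £54,000 × 4.45% × 4/12 = £801.0000
1 Dec – 31 Dec 2026: 1 month at 2.7% → £54,000 × 2.7% × 1/12 = £121.5000
Total = £1,570.5000

£1,570.50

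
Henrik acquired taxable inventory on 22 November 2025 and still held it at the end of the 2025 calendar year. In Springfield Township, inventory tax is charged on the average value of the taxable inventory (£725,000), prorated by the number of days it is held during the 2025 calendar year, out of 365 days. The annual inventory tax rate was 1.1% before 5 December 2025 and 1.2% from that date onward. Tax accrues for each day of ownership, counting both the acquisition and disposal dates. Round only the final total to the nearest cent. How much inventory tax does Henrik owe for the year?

£927.60

22 November – 4 December 2025: 13 days at 1.1% → £725,000 × 1.1% × 13/365 = £284.0411
5 December – 31 December 2025: 27 days at 1.2% → £725,000 × 1.2% × 27/365 = £643.5616
Total = £927.6027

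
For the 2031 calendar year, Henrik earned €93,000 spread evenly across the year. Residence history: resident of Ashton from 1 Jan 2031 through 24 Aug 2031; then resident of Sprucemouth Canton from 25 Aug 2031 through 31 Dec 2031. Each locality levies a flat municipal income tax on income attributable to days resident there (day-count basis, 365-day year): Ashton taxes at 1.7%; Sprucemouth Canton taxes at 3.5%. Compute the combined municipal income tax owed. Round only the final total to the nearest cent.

Ashton, 1 Jan – 24 Aug 2031: 236 days → €93,000 × 1.7% × 236/365 = €1,022.2356
Sprucemouth Canton, 25 Aug – 31 Dec 2031: 129 days → €93,000 × 3.5% × 129/365 = €1,150.3973
Total = €2,172.6329

€2,172.63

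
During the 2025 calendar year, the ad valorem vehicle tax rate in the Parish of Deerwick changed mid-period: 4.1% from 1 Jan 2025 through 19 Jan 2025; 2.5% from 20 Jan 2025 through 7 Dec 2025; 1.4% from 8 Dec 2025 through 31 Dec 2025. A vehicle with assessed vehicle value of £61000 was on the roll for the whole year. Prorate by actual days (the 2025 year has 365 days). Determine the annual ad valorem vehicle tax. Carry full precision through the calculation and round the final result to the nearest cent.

£1531.68

1 Jan – 19 Jan 2025: 19 days at 4.1% → £61000 × 4.1% × 19/365 = £130.1890
20 Jan – 7 Dec 2025: 322 days at 2.5% → £61000 × 2.5% × 322/365 = £1345.3425
8 Dec – 31 Dec 2025: 24 days at 1.4% → £61000 × 1.4% × 24/365 = £56.1534
Total = £1531.6849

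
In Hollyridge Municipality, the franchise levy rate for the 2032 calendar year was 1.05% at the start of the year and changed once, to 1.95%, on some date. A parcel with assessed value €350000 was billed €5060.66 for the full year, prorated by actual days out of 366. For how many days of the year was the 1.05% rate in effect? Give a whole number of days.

205 days

Let d = days at the first rate; then 366 − d days at the second rate.
€350000 × [1.05%·d + 1.95%·(366−d)] / 366 = €5060.66
Solving gives d = 205, so the new rate took effect on 24 Jul 2032.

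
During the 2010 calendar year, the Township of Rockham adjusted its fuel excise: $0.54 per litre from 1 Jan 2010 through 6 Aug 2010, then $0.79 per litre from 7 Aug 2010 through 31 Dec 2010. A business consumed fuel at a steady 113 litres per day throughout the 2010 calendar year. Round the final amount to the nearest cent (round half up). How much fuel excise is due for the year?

$26,425.05

1 Jan – 6 Aug 2010: 218 days × 113 litres/day = 24,634 litres at $0.54/litre → $13,302.36
7 Aug – 31 Dec 2010: 147 days × 113 litres/day = 16,611 litres at $0.79/litre → $13,122.69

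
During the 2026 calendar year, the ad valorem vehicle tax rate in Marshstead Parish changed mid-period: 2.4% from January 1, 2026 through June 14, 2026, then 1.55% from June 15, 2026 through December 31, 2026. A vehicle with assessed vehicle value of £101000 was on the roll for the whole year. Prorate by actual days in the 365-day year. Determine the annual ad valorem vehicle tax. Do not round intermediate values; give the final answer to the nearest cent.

£1953.59

January 1 – June 14, 2026: 165 days at 2.4% → £101000 × 2.4% × 165/365 = £1095.7808
June 15 – December 31, 2026: 200 days at 1.55% → £101000 × 1.55% × 200/365 = £857.8082
Total = £1953.5890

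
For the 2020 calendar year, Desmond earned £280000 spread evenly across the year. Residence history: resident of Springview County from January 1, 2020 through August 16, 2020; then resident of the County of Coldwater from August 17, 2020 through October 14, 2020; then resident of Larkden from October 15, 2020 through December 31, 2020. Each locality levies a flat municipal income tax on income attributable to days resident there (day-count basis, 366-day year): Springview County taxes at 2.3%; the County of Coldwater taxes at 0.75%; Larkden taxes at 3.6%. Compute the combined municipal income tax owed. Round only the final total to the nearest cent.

Springview County, January 1 – August 16, 2020: 229 days → £280000 × 2.3% × 229/366 = £4029.3989
The County of Coldwater, August 17 – October 14, 2020: 59 days → £280000 × 0.75% × 59/366 = £338.5246
Larkden, October 15 – December 31, 2020: 78 days → £280000 × 3.6% × 78/366 = £2148.1967
Total = £6516.1202

£6516.12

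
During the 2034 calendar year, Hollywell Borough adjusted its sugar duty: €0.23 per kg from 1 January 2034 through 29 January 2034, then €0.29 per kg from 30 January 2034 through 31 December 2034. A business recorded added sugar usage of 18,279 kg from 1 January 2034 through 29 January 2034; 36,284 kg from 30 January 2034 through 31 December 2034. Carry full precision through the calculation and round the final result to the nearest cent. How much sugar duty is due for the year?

€14726.53

1 January – 29 January 2034: 18,279 kg at €0.23/kg → €4204.17
30 January – 31 December 2034: 36,284 kg at €0.29/kg → €10522.36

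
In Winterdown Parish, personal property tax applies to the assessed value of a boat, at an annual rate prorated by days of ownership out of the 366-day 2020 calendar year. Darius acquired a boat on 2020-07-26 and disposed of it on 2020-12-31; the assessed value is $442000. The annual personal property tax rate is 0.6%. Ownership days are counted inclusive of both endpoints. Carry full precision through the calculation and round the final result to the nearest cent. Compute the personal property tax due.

$1152.10

Days held (2020-07-26 to 2020-12-31): 159 out of 366
Tax = $442000 × 0.6% × 159/366 = $1152.0984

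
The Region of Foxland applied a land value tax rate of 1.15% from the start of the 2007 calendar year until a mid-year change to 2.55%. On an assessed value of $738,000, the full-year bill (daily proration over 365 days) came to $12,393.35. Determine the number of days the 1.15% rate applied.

227 days

Let d = days at the first rate; then 365 − d days at the second rate.
$738,000 × [1.15%·d + 2.55%·(365−d)] / 365 = $12,393.35
Solving gives d = 227, so the new rate took effect on 16 August 2007.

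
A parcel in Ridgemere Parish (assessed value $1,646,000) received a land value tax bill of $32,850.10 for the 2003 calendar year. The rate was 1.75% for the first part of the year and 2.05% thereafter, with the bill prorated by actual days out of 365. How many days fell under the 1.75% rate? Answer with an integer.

Let d = days at the first rate; then 365 − d days at the second rate.
$1,646,000 × [1.75%·d + 2.05%·(365−d)] / 365 = $32,850.10
Solving gives d = 66, so the new rate took effect on March 8, 2003.

66 days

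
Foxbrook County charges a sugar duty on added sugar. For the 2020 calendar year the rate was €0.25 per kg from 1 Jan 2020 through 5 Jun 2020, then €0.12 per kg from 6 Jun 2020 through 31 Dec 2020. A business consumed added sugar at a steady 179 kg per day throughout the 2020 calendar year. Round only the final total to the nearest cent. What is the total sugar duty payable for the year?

1 Jan – 5 Jun 2020: 157 days × 179 kg/day = 28,103 kg at €0.25/kg → €7,025.75
6 Jun – 31 Dec 2020: 209 days × 179 kg/day = 37,411 kg at €0.12/kg → €4,489.32

€11,515.07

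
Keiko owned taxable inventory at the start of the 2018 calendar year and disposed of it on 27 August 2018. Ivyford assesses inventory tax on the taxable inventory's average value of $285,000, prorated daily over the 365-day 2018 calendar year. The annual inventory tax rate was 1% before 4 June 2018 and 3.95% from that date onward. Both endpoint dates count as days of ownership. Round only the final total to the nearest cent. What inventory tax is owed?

$3,824.08

1 January – 3 June 2018: 154 days at 1% → $285,000 × 1% × 154/365 = $1,202.4658
4 June – 27 August 2018: 85 days at 3.95% → $285,000 × 3.95% × 85/365 = $2,621.6096
Total = $3,824.0753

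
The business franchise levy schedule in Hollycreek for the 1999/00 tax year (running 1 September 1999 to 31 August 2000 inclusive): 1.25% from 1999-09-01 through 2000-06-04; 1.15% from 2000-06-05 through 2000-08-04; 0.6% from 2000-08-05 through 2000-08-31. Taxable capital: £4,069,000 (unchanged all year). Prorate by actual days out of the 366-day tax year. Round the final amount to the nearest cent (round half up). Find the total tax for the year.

1999-09-01 to 2000-06-04: 278 days at 1.25% → £4,069,000 × 1.25% × 278/366 = £38,633.2650
2000-06-05 to 2000-08-04: 61 days at 1.15% → £4,069,000 × 1.15% × 61/366 = £7,798.9167
2000-08-05 to 2000-08-31: 27 days at 0.6% → £4,069,000 × 0.6% × 27/366 = £1,801.0328
Total = £48,233.2145

£48,233.21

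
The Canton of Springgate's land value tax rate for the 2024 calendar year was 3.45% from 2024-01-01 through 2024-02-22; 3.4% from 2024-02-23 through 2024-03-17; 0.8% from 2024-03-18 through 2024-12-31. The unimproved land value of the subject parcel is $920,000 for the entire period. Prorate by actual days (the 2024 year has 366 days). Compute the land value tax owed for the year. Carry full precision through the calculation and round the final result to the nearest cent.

$12,458.96

2024-01-01 to 2024-02-22: 53 days at 3.45% → $920,000 × 3.45% × 53/366 = $4,596.2295
2024-02-23 to 2024-03-17: 24 days at 3.4% → $920,000 × 3.4% × 24/366 = $2,051.1475
2024-03-18 to 2024-12-31: 289 days at 0.8% → $920,000 × 0.8% × 289/366 = $5,811.5847
Total = $12,458.9617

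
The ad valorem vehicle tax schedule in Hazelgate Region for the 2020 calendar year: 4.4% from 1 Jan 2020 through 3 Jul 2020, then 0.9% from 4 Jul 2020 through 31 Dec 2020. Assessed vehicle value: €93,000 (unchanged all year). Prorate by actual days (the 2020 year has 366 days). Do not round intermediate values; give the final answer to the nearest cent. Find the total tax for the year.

€2,482.29

1 Jan – 3 Jul 2020: 185 days at 4.4% → €93,000 × 4.4% × 185/366 = €2,068.3607
4 Jul – 31 Dec 2020: 181 days at 0.9% → €93,000 × 0.9% × 181/366 = €413.9262
Total = €2,482.2869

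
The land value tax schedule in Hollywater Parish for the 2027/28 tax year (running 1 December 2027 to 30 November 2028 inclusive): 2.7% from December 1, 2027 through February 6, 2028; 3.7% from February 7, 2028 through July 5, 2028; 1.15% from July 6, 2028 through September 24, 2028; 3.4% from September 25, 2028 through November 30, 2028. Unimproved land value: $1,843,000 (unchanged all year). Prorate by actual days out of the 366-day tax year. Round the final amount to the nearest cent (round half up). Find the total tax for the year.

December 1, 2027 – February 6, 2028: 68 days at 2.7% → $1,843,000 × 2.7% × 68/366 = $9,245.2131
February 7 – July 5, 2028: 150 days at 3.7% → $1,843,000 × 3.7% × 150/366 = $27,947.1311
July 6 – September 24, 2028: 81 days at 1.15% → $1,843,000 × 1.15% × 81/366 = $4,690.5861
September 25 – November 30, 2028: 67 days at 3.4% → $1,843,000 × 3.4% × 67/366 = $11,470.9126
Total = $53,353.8429

$53,353.84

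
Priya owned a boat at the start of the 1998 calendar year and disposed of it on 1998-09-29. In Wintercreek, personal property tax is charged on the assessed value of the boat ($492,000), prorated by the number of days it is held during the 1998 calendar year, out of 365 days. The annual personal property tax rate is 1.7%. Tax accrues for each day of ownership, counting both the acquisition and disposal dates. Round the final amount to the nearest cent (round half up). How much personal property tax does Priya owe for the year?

$6,232.90

Days held (1998-01-01 to 1998-09-29): 272 out of 365
Tax = $492,000 × 1.7% × 272/365 = $6,232.8986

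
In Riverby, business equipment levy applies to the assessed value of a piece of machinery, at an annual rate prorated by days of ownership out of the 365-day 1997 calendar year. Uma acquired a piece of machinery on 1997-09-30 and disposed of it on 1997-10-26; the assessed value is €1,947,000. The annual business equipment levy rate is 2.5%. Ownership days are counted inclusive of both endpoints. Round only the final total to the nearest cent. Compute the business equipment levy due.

€3,600.62

Days held (1997-09-30 to 1997-10-26): 27 out of 365
Tax = €1,947,000 × 2.5% × 27/365 = €3,600.6164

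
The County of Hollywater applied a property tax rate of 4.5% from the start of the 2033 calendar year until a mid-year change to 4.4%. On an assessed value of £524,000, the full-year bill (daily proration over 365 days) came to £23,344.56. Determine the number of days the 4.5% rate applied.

201 days

Let d = days at the first rate; then 365 − d days at the second rate.
£524,000 × [4.5%·d + 4.4%·(365−d)] / 365 = £23,344.56
Solving gives d = 201, so the new rate took effect on July 21, 2033.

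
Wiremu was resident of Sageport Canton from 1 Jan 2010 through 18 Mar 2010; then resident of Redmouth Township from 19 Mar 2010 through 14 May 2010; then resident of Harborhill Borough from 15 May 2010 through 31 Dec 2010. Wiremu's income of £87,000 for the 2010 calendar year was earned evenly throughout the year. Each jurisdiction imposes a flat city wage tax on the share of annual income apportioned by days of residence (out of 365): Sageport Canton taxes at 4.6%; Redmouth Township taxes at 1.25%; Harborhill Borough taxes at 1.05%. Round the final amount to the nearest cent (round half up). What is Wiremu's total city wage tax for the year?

£1,592.22

Sageport Canton, 1 Jan – 18 Mar 2010: 77 days → £87,000 × 4.6% × 77/365 = £844.2575
Redmouth Township, 19 Mar – 14 May 2010: 57 days → £87,000 × 1.25% × 57/365 = £169.8288
Harborhill Borough, 15 May – 31 Dec 2010: 231 days → £87,000 × 1.05% × 231/365 = £578.1329
Total = £1,592.2192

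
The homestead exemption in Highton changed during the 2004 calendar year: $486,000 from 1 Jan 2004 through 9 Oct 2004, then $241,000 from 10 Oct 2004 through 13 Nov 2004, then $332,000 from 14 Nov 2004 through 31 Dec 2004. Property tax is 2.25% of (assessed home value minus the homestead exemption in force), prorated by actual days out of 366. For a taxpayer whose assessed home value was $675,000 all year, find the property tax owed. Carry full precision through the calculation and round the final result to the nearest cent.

1 Jan – 9 Oct 2004: 283 days, exemption $486,000 → ($675,000 − $486,000) × 2.25% × 283/366 = $3,288.1352
10 Oct – 13 Nov 2004: 35 days, exemption $241,000 → ($675,000 − $241,000) × 2.25% × 35/366 = $933.8115
14 Nov – 31 Dec 2004: 48 days, exemption $332,000 → ($675,000 − $332,000) × 2.25% × 48/366 = $1,012.1311
Total = $5,234.0779

$5,234.08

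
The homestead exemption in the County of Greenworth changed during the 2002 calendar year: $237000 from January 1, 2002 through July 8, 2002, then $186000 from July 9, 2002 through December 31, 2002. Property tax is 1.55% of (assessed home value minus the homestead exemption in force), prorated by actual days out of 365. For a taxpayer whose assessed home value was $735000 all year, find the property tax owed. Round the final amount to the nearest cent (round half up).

January 1 – July 8, 2002: 189 days, exemption $237000 → ($735000 − $237000) × 1.55% × 189/365 = $3996.9616
July 9 – December 31, 2002: 176 days, exemption $186000 → ($735000 − $186000) × 1.55% × 176/365 = $4103.2110
Total = $8100.1726

$8100.17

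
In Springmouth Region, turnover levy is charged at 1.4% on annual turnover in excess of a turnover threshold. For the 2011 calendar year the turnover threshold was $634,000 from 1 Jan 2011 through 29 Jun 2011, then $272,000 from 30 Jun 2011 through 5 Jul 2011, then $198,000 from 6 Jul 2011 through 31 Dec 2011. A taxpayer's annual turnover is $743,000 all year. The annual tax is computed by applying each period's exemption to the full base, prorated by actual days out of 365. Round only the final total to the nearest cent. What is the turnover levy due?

1 Jan – 29 Jun 2011: 180 days, exemption $634,000 → ($743,000 − $634,000) × 1.4% × 180/365 = $752.5479
30 Jun – 5 Jul 2011: 6 days, exemption $272,000 → ($743,000 − $272,000) × 1.4% × 6/365 = $108.3945
6 Jul – 31 Dec 2011: 179 days, exemption $198,000 → ($743,000 − $198,000) × 1.4% × 179/365 = $3,741.8356
Total = $4,602.7781

$4,602.78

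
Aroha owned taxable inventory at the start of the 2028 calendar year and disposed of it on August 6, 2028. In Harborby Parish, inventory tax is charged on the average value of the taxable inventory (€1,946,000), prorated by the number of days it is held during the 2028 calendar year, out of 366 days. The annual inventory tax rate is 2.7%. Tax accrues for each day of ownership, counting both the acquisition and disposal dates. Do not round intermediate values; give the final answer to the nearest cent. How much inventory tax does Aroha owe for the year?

€31,439.07

Days held (January 1 – August 6, 2028): 219 out of 366
Tax = €1,946,000 × 2.7% × 219/366 = €31,439.0656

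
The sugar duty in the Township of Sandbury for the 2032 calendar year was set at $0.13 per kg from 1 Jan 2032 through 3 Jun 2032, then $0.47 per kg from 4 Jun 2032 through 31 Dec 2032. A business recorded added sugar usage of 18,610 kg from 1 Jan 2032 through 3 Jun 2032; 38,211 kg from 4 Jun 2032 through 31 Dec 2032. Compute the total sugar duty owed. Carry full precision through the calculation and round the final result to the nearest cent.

1 Jan – 3 Jun 2032: 18,610 kg at $0.13/kg → $2419.30
4 Jun – 31 Dec 2032: 38,211 kg at $0.47/kg → $17959.17

$20378.47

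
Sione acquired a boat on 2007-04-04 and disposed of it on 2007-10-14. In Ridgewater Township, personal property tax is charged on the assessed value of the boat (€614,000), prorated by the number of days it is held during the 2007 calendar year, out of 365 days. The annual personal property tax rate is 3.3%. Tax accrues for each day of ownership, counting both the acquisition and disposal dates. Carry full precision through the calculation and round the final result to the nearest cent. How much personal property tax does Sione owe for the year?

€10,769.39

Days held (2007-04-04 to 2007-10-14): 194 out of 365
Tax = €614,000 × 3.3% × 194/365 = €10,769.3918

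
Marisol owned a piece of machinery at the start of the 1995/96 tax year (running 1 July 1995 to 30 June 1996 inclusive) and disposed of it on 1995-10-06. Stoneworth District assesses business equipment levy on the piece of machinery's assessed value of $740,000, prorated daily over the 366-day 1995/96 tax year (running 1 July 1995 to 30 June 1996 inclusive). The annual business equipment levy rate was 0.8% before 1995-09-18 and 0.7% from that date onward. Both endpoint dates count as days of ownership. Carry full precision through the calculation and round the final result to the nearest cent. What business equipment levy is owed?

$1,546.72

1995-07-01 to 1995-09-17: 79 days at 0.8% → $740,000 × 0.8% × 79/366 = $1,277.8142
1995-09-18 to 1995-10-06: 19 days at 0.7% → $740,000 × 0.7% × 19/366 = $268.9071
Total = $1,546.7213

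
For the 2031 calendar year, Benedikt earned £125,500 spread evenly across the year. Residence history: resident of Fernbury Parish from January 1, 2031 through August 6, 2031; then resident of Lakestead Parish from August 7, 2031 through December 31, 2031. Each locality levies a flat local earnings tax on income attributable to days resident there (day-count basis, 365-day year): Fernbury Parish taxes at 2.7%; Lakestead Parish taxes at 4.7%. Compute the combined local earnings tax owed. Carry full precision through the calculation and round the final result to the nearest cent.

£4,399.38

Fernbury Parish, January 1 – August 6, 2031: 218 days → £125,500 × 2.7% × 218/365 = £2,023.8164
Lakestead Parish, August 7 – December 31, 2031: 147 days → £125,500 × 4.7% × 147/365 = £2,375.5603
Total = £4,399.3767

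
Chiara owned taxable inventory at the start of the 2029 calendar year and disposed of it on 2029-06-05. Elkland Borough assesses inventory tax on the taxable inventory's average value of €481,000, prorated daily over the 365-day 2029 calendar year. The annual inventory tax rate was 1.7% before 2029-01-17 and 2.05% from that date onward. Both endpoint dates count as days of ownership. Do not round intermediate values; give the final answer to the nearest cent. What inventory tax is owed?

2029-01-01 to 2029-01-16: 16 days at 1.7% → €481,000 × 1.7% × 16/365 = €358.4438
2029-01-17 to 2029-06-05: 140 days at 2.05% → €481,000 × 2.05% × 140/365 = €3,782.1096
Total = €4,140.5534

€4,140.55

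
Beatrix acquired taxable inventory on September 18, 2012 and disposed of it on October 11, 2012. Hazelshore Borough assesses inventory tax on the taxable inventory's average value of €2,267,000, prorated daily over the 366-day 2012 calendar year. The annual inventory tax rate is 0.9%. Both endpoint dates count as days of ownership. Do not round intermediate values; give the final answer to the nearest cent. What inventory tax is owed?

€1,337.90

Days held (September 18 – October 11, 2012): 24 out of 366
Tax = €2,267,000 × 0.9% × 24/366 = €1,337.9016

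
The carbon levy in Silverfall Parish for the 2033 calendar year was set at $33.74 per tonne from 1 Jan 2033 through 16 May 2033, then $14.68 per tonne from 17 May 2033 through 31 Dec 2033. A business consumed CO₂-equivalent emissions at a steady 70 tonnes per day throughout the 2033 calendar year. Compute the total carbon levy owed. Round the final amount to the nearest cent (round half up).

$556525.20

1 Jan – 16 May 2033: 136 days × 70 tonnes/day = 9,520 tonnes at $33.74/tonne → $321204.80
17 May – 31 Dec 2033: 229 days × 70 tonnes/day = 16,030 tonnes at $14.68/tonne → $235320.40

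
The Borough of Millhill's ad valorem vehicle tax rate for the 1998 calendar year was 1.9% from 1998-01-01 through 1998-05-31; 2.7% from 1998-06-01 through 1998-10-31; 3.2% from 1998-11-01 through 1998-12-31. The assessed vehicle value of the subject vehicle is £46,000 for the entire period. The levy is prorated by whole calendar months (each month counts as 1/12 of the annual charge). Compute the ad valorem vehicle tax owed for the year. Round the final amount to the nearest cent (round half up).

£1,127.00

1998-01-01 to 1998-05-31: 5 months at 1.9% → £46,000 × 1.9% × 5/12 = £364.1667
1998-06-01 to 1998-10-31: 5 months at 2.7% → £46,000 × 2.7% × 5/12 = £517.5000
1998-11-01 to 1998-12-31: 2 months at 3.2% → £46,000 × 3.2% × 2/12 = £245.3333
Total = £1,127.0000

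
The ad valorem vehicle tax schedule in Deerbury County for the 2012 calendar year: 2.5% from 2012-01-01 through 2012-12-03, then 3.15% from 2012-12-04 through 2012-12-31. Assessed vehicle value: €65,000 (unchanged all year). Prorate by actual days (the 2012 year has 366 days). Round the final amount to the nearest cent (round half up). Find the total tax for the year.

2012-01-01 to 2012-12-03: 338 days at 2.5% → €65,000 × 2.5% × 338/366 = €1,500.6831
2012-12-04 to 2012-12-31: 28 days at 3.15% → €65,000 × 3.15% × 28/366 = €156.6393
Total = €1,657.3224

€1,657.32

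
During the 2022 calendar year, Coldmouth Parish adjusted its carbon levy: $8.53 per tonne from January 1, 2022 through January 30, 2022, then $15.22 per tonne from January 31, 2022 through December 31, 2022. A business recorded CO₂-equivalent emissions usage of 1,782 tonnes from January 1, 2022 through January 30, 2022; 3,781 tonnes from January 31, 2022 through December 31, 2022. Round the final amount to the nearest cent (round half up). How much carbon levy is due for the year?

January 1 – January 30, 2022: 1,782 tonnes at $8.53/tonne → $15200.46
January 31 – December 31, 2022: 3,781 tonnes at $15.22/tonne → $57546.82

$72747.28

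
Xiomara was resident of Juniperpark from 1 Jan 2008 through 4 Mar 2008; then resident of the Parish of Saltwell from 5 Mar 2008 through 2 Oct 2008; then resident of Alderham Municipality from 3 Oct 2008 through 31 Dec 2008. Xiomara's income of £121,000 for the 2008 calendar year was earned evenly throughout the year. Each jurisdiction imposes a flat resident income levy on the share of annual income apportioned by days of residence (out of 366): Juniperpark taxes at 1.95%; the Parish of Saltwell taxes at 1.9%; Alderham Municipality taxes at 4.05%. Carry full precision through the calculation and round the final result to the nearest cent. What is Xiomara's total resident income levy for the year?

Juniperpark, 1 Jan – 4 Mar 2008: 64 days → £121,000 × 1.95% × 64/366 = £412.5902
The Parish of Saltwell, 5 Mar – 2 Oct 2008: 212 days → £121,000 × 1.9% × 212/366 = £1,331.6612
Alderham Municipality, 3 Oct – 31 Dec 2008: 90 days → £121,000 × 4.05% × 90/366 = £1,205.0410
Total = £2,949.2923

£2,949.29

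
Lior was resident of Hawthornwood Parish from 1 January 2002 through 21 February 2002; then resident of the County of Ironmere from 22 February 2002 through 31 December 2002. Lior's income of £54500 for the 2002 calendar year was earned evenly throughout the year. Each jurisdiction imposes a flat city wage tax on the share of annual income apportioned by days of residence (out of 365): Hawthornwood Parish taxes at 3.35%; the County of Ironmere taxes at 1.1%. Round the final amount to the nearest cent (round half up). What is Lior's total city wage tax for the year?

£774.20

Hawthornwood Parish, 1 January – 21 February 2002: 52 days → £54500 × 3.35% × 52/365 = £260.1068
The County of Ironmere, 22 February – 31 December 2002: 313 days → £54500 × 1.1% × 313/365 = £514.0918
Total = £774.1986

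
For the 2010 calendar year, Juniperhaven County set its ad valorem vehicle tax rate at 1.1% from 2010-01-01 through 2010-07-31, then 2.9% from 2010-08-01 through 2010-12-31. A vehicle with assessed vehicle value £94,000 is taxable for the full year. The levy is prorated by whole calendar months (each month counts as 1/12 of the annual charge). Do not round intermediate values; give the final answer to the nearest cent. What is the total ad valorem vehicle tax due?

2010-01-01 to 2010-07-31: 7 months at 1.1% → £94,000 × 1.1% × 7/12 = £603.1667
2010-08-01 to 2010-12-31: 5 months at 2.9% → £94,000 × 2.9% × 5/12 = £1,135.8333
Total = £1,739.0000

£1,739.00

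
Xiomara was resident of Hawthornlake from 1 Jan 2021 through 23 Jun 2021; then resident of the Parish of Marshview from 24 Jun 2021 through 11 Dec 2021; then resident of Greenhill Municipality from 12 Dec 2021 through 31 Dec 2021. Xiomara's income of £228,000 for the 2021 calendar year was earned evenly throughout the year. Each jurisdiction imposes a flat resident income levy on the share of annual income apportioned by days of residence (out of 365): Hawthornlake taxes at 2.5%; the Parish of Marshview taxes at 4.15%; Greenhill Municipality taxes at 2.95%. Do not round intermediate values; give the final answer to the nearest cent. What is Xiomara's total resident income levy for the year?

£7,518.69

Hawthornlake, 1 Jan – 23 Jun 2021: 174 days → £228,000 × 2.5% × 174/365 = £2,717.2603
The Parish of Marshview, 24 Jun – 11 Dec 2021: 171 days → £228,000 × 4.15% × 171/365 = £4,432.8822
Greenhill Municipality, 12 Dec – 31 Dec 2021: 20 days → £228,000 × 2.95% × 20/365 = £368.5479
Total = £7,518.6904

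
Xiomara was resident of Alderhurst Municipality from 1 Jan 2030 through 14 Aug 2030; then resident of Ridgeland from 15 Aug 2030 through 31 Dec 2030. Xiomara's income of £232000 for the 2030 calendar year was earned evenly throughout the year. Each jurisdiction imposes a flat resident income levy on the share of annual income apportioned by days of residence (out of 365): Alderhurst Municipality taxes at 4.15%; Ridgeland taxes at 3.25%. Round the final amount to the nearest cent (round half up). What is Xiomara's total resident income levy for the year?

£8832.84

Alderhurst Municipality, 1 Jan – 14 Aug 2030: 226 days → £232000 × 4.15% × 226/365 = £5961.4466
Ridgeland, 15 Aug – 31 Dec 2030: 139 days → £232000 × 3.25% × 139/365 = £2871.3973
Total = £8832.8438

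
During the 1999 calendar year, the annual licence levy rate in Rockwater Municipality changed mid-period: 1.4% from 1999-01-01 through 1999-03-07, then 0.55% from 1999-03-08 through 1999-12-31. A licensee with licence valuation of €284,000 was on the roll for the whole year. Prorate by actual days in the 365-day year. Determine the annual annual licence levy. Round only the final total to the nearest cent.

1999-01-01 to 1999-03-07: 66 days at 1.4% → €284,000 × 1.4% × 66/365 = €718.9479
1999-03-08 to 1999-12-31: 299 days at 0.55% → €284,000 × 0.55% × 299/365 = €1,279.5562
Total = €1,998.5041

€1,998.50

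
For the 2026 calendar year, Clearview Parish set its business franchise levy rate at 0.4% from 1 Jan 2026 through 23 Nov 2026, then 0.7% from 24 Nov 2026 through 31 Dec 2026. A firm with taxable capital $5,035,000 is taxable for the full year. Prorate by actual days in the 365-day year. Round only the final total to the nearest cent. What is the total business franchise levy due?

$21,712.58

1 Jan – 23 Nov 2026: 327 days at 0.4% → $5,035,000 × 0.4% × 327/365 = $18,043.2329
24 Nov – 31 Dec 2026: 38 days at 0.7% → $5,035,000 × 0.7% × 38/365 = $3,669.3425
Total = $21,712.5753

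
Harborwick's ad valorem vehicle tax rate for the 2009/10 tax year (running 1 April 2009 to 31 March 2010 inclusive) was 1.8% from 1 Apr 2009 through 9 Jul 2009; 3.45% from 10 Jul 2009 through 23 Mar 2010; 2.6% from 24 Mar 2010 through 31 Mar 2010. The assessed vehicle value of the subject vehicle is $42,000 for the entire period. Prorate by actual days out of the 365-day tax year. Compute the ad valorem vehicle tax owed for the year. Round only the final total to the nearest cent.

1 Apr – 9 Jul 2009: 100 days at 1.8% → $42,000 × 1.8% × 100/365 = $207.1233
10 Jul 2009 – 23 Mar 2010: 257 days at 3.45% → $42,000 × 3.45% × 257/365 = $1,020.2548
24 Mar – 31 Mar 2010: 8 days at 2.6% → $42,000 × 2.6% × 8/365 = $23.9342
Total = $1,251.3123

$1,251.31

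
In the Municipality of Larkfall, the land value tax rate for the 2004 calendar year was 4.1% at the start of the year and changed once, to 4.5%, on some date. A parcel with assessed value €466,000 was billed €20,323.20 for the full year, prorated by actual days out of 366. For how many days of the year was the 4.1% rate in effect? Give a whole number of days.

Let d = days at the first rate; then 366 − d days at the second rate.
€466,000 × [4.1%·d + 4.5%·(366−d)] / 366 = €20,323.20
Solving gives d = 127, so the new rate took effect on 7 May 2004.

127 days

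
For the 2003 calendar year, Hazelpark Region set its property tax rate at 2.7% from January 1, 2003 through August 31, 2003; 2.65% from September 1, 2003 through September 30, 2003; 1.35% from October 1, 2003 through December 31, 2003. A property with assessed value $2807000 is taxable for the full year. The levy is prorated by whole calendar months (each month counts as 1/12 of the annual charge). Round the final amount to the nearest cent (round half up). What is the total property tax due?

January 1 – August 31, 2003: 8 months at 2.7% → $2807000 × 2.7% × 8/12 = $50526.0000
September 1 – September 30, 2003: 1 month at 2.65% → $2807000 × 2.65% × 1/12 = $6198.7917
October 1 – December 31, 2003: 3 months at 1.35% → $2807000 × 1.35% × 3/12 = $9473.6250
Total = $66198.4167

$66198.42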